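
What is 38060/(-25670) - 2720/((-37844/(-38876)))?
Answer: -67896399126/24286387 ≈ -2795.7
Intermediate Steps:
38060/(-25670) - 2720/((-37844/(-38876))) = 38060*(-1/25670) - 2720/((-37844*(-1/38876))) = -3806/2567 - 2720/9461/9719 = -3806/2567 - 2720*9719/9461 = -3806/2567 - 26435680/9461 = -67896399126/24286387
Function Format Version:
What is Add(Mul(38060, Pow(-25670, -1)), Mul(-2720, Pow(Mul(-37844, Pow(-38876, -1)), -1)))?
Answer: Rational(-67896399126, 24286387) ≈ -2795.7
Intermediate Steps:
Add(Mul(38060, Pow(-25670, -1)), Mul(-2720, Pow(Mul(-37844, Pow(-38876, -1)), -1))) = Add(Mul(38060, Rational(-1, 25670)), Mul(-2720, Pow(Mul(-37844, Rational(-1, 38876)), -1))) = Add(Rational(-3806, 2567), Mul(-2720, Pow(Rational(9461, 9719), -1))) = Add(Rational(-3806, 2567), Mul(-2720, Rational(9719, 9461))) = Add(Rational(-3806, 2567), Rational(-26435680, 9461)) = Rational(-67896399126, 24286387)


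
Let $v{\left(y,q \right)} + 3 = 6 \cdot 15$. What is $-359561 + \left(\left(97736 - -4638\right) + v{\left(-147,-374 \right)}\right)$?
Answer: $-257100$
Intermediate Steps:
$v{\left(y,q \right)} = 87$ ($v{\left(y,q \right)} = -3 + 6 \cdot 15 = -3 + 90 = 87$)
$-359561 + \left(\left(97736 - -4638\right) + v{\left(-147,-374 \right)}\right) = -359561 + \left(\left(97736 - -4638\right) + 87\right) = -359561 + \left(\left(97736 + \left(4690 - 52\right)\right) + 87\right) = -359561 + \left(\left(97736 + 4638\right) + 87\right) = -359561 + \left(102374 + 87\right) = -359561 + 102461 = -257100$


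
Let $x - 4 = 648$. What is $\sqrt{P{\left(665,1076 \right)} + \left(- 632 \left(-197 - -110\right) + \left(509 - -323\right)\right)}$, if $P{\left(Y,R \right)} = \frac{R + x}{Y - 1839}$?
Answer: $\frac{2 \sqrt{4807989034}}{587} \approx 236.25$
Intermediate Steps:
$x = 652$ ($x = 4 + 648 = 652$)
$P{\left(Y,R \right)} = \frac{652 + R}{-1839 + Y}$ ($P{\left(Y,R \right)} = \frac{R + 652}{Y - 1839} = \frac{652 + R}{-1839 + Y}$)
$\sqrt{P{\left(665,1076 \right)} + \left(- 632 \left(-197 - -110\right) + \left(509 - -323\right)\right)} = \sqrt{\frac{652 + 1076}{-1839 + 665} + \left(- 632 \left(-197 - -110\right) + \left(509 - -323\right)\right)} = \sqrt{\frac{1}{-1174} \cdot 1728 + \left(- 632 \left(-197 + 110\right) + \left(509 + 323\right)\right)} = \sqrt{\left(- \frac{1}{1174}\right) 1728 + \left(\left(-632\right) \left(-87\right) + 832\right)} = \sqrt{- \frac{864}{587} + \left(54984 + 832\right)} = \sqrt{- \frac{864}{587} + 55816} = \sqrt{\frac{32763128}{587}} = \frac{2 \sqrt{4807989034}}{587}$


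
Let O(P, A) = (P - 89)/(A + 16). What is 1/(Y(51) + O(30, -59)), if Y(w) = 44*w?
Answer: 43/96551 ≈ 0.00044536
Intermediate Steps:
O(P, A) = (-89 + P)/(16 + A)
1/(Y(51) + O(30, -59)) = 1/(44*51 + (-89 + 30)/(16 - 59)) = 1/(2244 - 59/(-43)) = 1/(2244 - 1/43*(-59)) = 1/(2244 + 59/43) = 1/(96551/43) = 43/96551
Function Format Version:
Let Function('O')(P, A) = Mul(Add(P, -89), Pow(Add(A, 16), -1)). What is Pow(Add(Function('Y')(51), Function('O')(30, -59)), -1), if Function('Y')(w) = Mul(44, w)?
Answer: Rational(43, 96551) ≈ 0.00044536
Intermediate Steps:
Function('O')(P, A) = Mul(Pow(Add(16, A), -1), Add(-89, P)) (Function('O')(P, A) = Mul(Add(-89, P), Pow(Add(16, A), -1)) = Mul(Pow(Add(16, A), -1), Add(-89, P)))
Pow(Add(Function('Y')(51), Function('O')(30, -59)), -1) = Pow(Add(Mul(44, 51), Mul(Pow(Add(16, -59), -1), Add(-89, 30))), -1) = Pow(Add(2244, Mul(Pow(-43, -1), -59)), -1) = Pow(Add(2244, Mul(Rational(-1, 43), -59)), -1) = Pow(Add(2244, Rational(59, 43)), -1) = Pow(Rational(96551, 43), -1) = Rational(43, 96551)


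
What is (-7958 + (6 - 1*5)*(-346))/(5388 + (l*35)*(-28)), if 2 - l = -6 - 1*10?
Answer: 692/1021 ≈ 0.67777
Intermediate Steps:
l = 18 (l = 2 - (-6 - 1*10) = 2 - (-6 - 10) = 2 - 1*(-16) = 2 + 16 = 18)
(-7958 + (6 - 1*5)*(-346))/(5388 + (l*35)*(-28)) = (-7958 + (6 - 1*5)*(-346))/(5388 + (18*35)*(-28)) = (-7958 + (6 - 5)*(-346))/(5388 + 630*(-28)) = (-7958 + 1*(-346))/(5388 - 17640) = (-7958 - 346)/(-12252) = -8304*(-1/12252) = 692/1021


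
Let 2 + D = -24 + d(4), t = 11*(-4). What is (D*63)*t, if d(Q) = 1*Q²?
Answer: 27720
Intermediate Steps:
d(Q) = Q²
t = -44
D = -10 (D = -2 + (-24 + 4²) = -2 + (-24 + 16) = -2 - 8 = -10)
(D*63)*t = -10*63*(-44) = -630*(-44) = 27720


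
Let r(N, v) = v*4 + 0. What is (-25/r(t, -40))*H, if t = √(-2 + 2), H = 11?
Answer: 55/32 ≈ 1.7188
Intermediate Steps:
t = 0 (t = √0 = 0)
r(N, v) = 4*v (r(N, v) = 4*v + 0 = 4*v)
(-25/r(t, -40))*H = -25/(4*(-40))*11 = -25/(-160)*11 = -25*(-1/160)*11 = (5/32)*11 = 55/32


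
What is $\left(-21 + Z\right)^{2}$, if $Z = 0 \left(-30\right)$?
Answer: $441$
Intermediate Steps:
$Z = 0$
$\left(-21 + Z\right)^{2} = \left(-21 + 0\right)^{2} = \left(-21\right)^{2} = 441$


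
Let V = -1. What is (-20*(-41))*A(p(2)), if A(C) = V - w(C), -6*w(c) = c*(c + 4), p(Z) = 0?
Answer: -820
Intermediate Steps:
w(c) = -c*(4 + c)/6 (w(c) = -c*(c + 4)/6 = -c*(4 + c)/6)
A(C) = -1 + C*(4 + C)/6 (A(C) = -1 - (-1)*C*(4 + C)/6 = -1 + C*(4 + C)/6)
(-20*(-41))*A(p(2)) = (-20*(-41))*(-1 + (⅙)*0*(4 + 0)) = 820*(-1 + (⅙)*0*4) = 820*(-1 + 0) = 820*(-1) = -820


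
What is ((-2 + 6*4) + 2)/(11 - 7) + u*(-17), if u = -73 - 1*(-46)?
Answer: 465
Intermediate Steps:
u = -27 (u = -73 + 46 = -27)
((-2 + 6*4) + 2)/(11 - 7) + u*(-17) = ((-2 + 6*4) + 2)/(11 - 7) - 27*(-17) = ((-2 + 24) + 2)/4 + 459 = (22 + 2)*(¼) + 459 = 24*(¼) + 459 = 6 + 459 = 465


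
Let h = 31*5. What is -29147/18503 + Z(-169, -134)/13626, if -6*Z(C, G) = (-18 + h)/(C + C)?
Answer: -805431905705/511303168584 ≈ -1.5753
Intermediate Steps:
h = 155
Z(C, G) = -137/(12*C) (Z(C, G) = -(-18 + 155)/(6*(C + C)) = -137/(6*(2*C)) = -137*1/(2*C)/6 = -137/(12*C))
-29147/18503 + Z(-169, -134)/13626 = -29147/18503 - 137/12/(-169)/13626 = -29147*1/18503 - 137/12*(-1/169)*(1/13626) = -29147/18503 + (137/2028)*(1/13626) = -29147/18503 + 137/27633528 = -805431905705/511303168584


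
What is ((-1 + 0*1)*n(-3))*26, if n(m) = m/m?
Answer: -26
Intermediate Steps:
n(m) = 1
((-1 + 0*1)*n(-3))*26 = ((-1 + 0*1)*1)*26 = ((-1 + 0)*1)*26 = -1*1*26 = -1*26 = -26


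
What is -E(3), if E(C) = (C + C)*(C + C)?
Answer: -36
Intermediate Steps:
E(C) = 4*C² (E(C) = (2*C)*(2*C) = 4*C²)
-E(3) = -4*3² = -4*9 = -1*36 = -36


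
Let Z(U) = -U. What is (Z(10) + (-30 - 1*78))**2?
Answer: 13924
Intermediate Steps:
(Z(10) + (-30 - 1*78))**2 = (-1*10 + (-30 - 1*78))**2 = (-10 + (-30 - 78))**2 = (-10 - 108)**2 = (-118)**2 = 13924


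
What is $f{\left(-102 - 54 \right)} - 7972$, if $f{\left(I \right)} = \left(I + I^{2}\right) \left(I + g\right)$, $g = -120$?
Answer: $-6681652$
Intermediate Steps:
$f{\left(I \right)} = \left(-120 + I\right) \left(I + I^{2}\right)$ ($f{\left(I \right)} = \left(I + I^{2}\right) \left(I - 120\right) = \left(I + I^{2}\right) \left(-120 + I\right) = \left(-120 + I\right) \left(I + I^{2}\right)$)
$f{\left(-102 - 54 \right)} - 7972 = \left(-102 - 54\right) \left(-120 + \left(-102 - 54\right)^{2} - 119 \left(-102 - 54\right)\right) - 7972 = - 156 \left(-120 + \left(-156\right)^{2} - -18564\right) - 7972 = - 156 \left(-120 + 24336 + 18564\right) - 7972 = \left(-156\right) 42780 - 7972 = -6673680 - 7972 = -6681652$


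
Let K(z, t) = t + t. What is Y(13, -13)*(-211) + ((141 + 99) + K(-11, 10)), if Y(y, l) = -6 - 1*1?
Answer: 1737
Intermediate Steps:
K(z, t) = 2*t
Y(y, l) = -7 (Y(y, l) = -6 - 1 = -7)
Y(13, -13)*(-211) + ((141 + 99) + K(-11, 10)) = -7*(-211) + ((141 + 99) + 2*10) = 1477 + (240 + 20) = 1477 + 260 = 1737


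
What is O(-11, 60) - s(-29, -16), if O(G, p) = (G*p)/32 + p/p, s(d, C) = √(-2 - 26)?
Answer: -157/8 - 2*I*√7 ≈ -19.625 - 5.2915*I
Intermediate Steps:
s(d, C) = 2*I*√7 (s(d, C) = √(-28) = 2*I*√7)
O(G, p) = 1 + G*p/32 (O(G, p) = (G*p)*(1/32) + 1 = G*p/32 + 1 = 1 + G*p/32)
O(-11, 60) - s(-29, -16) = (1 + (1/32)*(-11)*60) - 2*I*√7 = (1 - 165/8) - 2*I*√7 = -157/8 - 2*I*√7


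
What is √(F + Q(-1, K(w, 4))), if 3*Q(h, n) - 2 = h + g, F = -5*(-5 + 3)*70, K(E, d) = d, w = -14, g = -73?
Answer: 26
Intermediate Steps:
F = 700 (F = -5*(-2)*70 = 10*70 = 700)
Q(h, n) = -71/3 + h/3 (Q(h, n) = ⅔ + (h - 73)/3 = ⅔ + (-73 + h)/3 = ⅔ + (-73/3 + h/3) = -71/3 + h/3)
√(F + Q(-1, K(w, 4))) = √(700 + (-71/3 + (⅓)*(-1))) = √(700 + (-71/3 - ⅓)) = √(700 - 24) = √676 = 26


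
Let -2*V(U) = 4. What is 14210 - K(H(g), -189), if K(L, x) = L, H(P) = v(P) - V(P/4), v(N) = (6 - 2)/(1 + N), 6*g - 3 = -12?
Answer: 14216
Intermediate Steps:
g = -3/2 (g = 1/2 + (1/6)*(-12) = 1/2 - 2 = -3/2 ≈ -1.5000)
V(U) = -2 (V(U) = -1/2*4 = -2)
v(N) = 4/(1 + N)
H(P) = 2 + 4/(1 + P) (H(P) = 4/(1 + P) - 1*(-2) = 4/(1 + P) + 2 = 2 + 4/(1 + P))
14210 - K(H(g), -189) = 14210 - 2*(3 - 3/2)/(1 - 3/2) = 14210 - 2*3/((-1/2)*2) = 14210 - 2*(-2)*3/2 = 14210 - 1*(-6) = 14210 + 6 = 14216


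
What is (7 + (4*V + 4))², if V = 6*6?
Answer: 24025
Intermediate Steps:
V = 36
(7 + (4*V + 4))² = (7 + (4*36 + 4))² = (7 + (144 + 4))² = (7 + 148)² = 155² = 24025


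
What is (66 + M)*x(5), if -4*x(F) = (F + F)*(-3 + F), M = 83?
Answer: -745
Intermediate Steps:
x(F) = -F*(-3 + F)/2 (x(F) = -(F + F)*(-3 + F)/4 = -2*F*(-3 + F)/4 = -F*(-3 + F)/2)
(66 + M)*x(5) = (66 + 83)*((½)*5*(3 - 1*5)) = 149*((½)*5*(3 - 5)) = 149*((½)*5*(-2)) = 149*(-5) = -745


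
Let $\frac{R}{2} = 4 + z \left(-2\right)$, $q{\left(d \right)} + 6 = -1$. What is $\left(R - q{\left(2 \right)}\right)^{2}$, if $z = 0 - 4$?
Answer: $961$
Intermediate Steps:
$z = -4$ ($z = 0 - 4 = -4$)
$q{\left(d \right)} = -7$ ($q{\left(d \right)} = -6 - 1 = -7$)
$R = 24$ ($R = 2 \left(4 - -8\right) = 2 \left(4 + 8\right) = 2 \cdot 12 = 24$)
$\left(R - q{\left(2 \right)}\right)^{2} = \left(24 - -7\right)^{2} = \left(24 + 7\right)^{2} = 31^{2} = 961$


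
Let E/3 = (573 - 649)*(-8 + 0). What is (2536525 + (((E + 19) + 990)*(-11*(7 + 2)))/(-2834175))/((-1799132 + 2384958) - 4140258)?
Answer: -1198159337057/1678980385600 ≈ -0.71362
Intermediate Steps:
E = 1824 (E = 3*((573 - 649)*(-8 + 0)) = 3*(-76*(-8)) = 3*608 = 1824)
(2536525 + (((E + 19) + 990)*(-11*(7 + 2)))/(-2834175))/((-1799132 + 2384958) - 4140258) = (2536525 + (((1824 + 19) + 990)*(-11*(7 + 2)))/(-2834175))/((-1799132 + 2384958) - 4140258) = (2536525 + ((1843 + 990)*(-11*9))*(-1/2834175))/(585826 - 4140258) = (2536525 + (2833*(-99))*(-1/2834175))/(-3554432) = (2536525 - 280467*(-1/2834175))*(-1/3554432) = (2536525 + 93489/944725)*(-1/3554432) = (2396318674114/944725)*(-1/3554432) = -1198159337057/1678980385600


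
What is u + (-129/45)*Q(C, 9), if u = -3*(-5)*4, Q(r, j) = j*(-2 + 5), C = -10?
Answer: -87/5 ≈ -17.400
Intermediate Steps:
Q(r, j) = 3*j (Q(r, j) = j*3 = 3*j)
u = 60 (u = 15*4 = 60)
u + (-129/45)*Q(C, 9) = 60 + (-129/45)*(3*9) = 60 - 129*1/45*27 = 60 - 43/15*27 = 60 - 387/5 = -87/5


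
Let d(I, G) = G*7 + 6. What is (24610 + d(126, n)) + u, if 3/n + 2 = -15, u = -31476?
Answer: -116641/17 ≈ -6861.2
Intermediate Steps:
n = -3/17 (n = 3/(-2 - 15) = 3/(-17) = 3*(-1/17) = -3/17 ≈ -0.17647)
d(I, G) = 6 + 7*G (d(I, G) = 7*G + 6 = 6 + 7*G)
(24610 + d(126, n)) + u = (24610 + (6 + 7*(-3/17))) - 31476 = (24610 + (6 - 21/17)) - 31476 = (24610 + 81/17) - 31476 = 418451/17 - 31476 = -116641/17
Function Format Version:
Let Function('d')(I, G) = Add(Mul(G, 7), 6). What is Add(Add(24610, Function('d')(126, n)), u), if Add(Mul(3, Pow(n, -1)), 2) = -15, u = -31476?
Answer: Rational(-116641, 17) ≈ -6861.2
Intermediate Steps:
n = Rational(-3, 17) (n = Mul(3, Pow(Add(-2, -15), -1)) = Mul(3, Pow(-17, -1)) = Mul(3, Rational(-1, 17)) = Rational(-3, 17) ≈ -0.17647)
Function('d')(I, G) = Add(6, Mul(7, G)) (Function('d')(I, G) = Add(Mul(7, G), 6) = Add(6, Mul(7, G)))
Add(Add(24610, Function('d')(126, n)), u) = Add(Add(24610, Add(6, Mul(7, Rational(-3, 17)))), -31476) = Add(Add(24610, Add(6, Rational(-21, 17))), -31476) = Add(Add(24610, Rational(81, 17)), -31476) = Add(Rational(418451, 17), -31476) = Rational(-116641, 17)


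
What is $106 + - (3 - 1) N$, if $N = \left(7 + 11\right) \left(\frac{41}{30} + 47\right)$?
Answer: $- \frac{8176}{5} \approx -1635.2$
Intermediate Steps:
$N = \frac{4353}{5}$ ($N = 18 \left(41 \cdot \frac{1}{30} + 47\right) = 18 \left(\frac{41}{30} + 47\right) = 18 \cdot \frac{1451}{30} = \frac{4353}{5} \approx 870.6$)
$106 + - (3 - 1) N = 106 + - (3 - 1) \frac{4353}{5} = 106 + \left(-1\right) 2 \cdot \frac{4353}{5} = 106 - \frac{8706}{5} = - \frac{8176}{5}$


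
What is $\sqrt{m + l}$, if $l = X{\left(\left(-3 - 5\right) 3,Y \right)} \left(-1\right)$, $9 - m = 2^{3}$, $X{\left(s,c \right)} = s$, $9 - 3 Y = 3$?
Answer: $5$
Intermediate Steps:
$Y = 2$ ($Y = 3 - 1 = 2$)
$m = 1$ ($m = 9 - 2^{3} = 9 - 8 = 1$)
$l = 24$ ($l = \left(-3 - 5\right) 3 \left(-1\right) = \left(-8\right) 3 \left(-1\right) = \left(-24\right) \left(-1\right) = 24$)
$\sqrt{m + l} = \sqrt{1 + 24} = \sqrt{25} = 5$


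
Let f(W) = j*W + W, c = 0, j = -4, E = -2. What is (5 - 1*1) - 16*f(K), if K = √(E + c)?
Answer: 4 + 48*I*√2 ≈ 4.0 + 67.882*I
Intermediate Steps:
K = I*√2 (K = √(-2 + 0) = √(-2) = I*√2 ≈ 1.4142*I)
f(W) = -3*W (f(W) = -4*W + W = -3*W)
(5 - 1*1) - 16*f(K) = (5 - 1*1) - (-48)*I*√2 = (5 - 1) - (-48)*I*√2 = 4 + 48*I*√2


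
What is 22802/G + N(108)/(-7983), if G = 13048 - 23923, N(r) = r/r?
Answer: -60679747/28938375 ≈ -2.0969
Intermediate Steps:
N(r) = 1
G = -10875
22802/G + N(108)/(-7983) = 22802/(-10875) + 1/(-7983) = 22802*(-1/10875) + 1*(-1/7983) = -22802/10875 - 1/7983 = -60679747/28938375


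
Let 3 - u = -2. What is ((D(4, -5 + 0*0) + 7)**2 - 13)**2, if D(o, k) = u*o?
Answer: 512656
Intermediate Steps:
u = 5 (u = 3 - 1*(-2) = 3 + 2 = 5)
D(o, k) = 5*o
((D(4, -5 + 0*0) + 7)**2 - 13)**2 = ((5*4 + 7)**2 - 13)**2 = ((20 + 7)**2 - 13)**2 = (27**2 - 13)**2 = (729 - 13)**2 = 716**2 = 512656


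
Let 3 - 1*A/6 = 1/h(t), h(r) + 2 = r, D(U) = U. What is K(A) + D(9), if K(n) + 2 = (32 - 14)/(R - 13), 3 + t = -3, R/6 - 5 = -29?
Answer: 1081/157 ≈ 6.8854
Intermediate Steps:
R = -144 (R = 30 + 6*(-29) = 30 - 174 = -144)
t = -6 (t = -3 - 3 = -6)
h(r) = -2 + r
A = 75/4 (A = 18 - 6/(-2 - 6) = 18 - 6/(-8) = 18 - 6*(-⅛) = 18 + ¾ = 75/4 ≈ 18.750)
K(n) = -332/157 (K(n) = -2 + (32 - 14)/(-144 - 13) = -2 + 18/(-157) = -2 + 18*(-1/157) = -2 - 18/157 = -332/157)
K(A) + D(9) = -332/157 + 9 = 1081/157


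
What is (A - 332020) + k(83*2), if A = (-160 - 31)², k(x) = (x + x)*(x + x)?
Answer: -185315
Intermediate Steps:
k(x) = 4*x² (k(x) = (2*x)*(2*x) = 4*x²)
A = 36481 (A = (-191)² = 36481)
(A - 332020) + k(83*2) = (36481 - 332020) + 4*(83*2)² = -295539 + 4*166² = -295539 + 4*27556 = -295539 + 110224 = -185315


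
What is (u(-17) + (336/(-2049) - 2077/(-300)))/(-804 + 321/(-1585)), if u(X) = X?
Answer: 665163953/52235607780 ≈ 0.012734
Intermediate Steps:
(u(-17) + (336/(-2049) - 2077/(-300)))/(-804 + 321/(-1585)) = (-17 + (336/(-2049) - 2077/(-300)))/(-804 + 321/(-1585)) = (-17 + (336*(-1/2049) - 2077*(-1/300)))/(-804 + 321*(-1/1585)) = (-17 + (-112/683 + 2077/300))/(-804 - 321/1585) = (-17 + 1384991/204900)/(-1274661/1585) = -2098309/204900*(-1585/1274661) = 665163953/52235607780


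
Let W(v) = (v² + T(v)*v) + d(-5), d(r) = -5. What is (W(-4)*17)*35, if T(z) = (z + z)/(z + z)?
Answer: 4165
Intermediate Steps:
T(z) = 1 (T(z) = (2*z)/((2*z)) = (2*z)*(1/(2*z)) = 1)
W(v) = -5 + v + v² (W(v) = (v² + 1*v) - 5 = (v² + v) - 5 = (v + v²) - 5 = -5 + v + v²)
(W(-4)*17)*35 = ((-5 - 4 + (-4)²)*17)*35 = ((-5 - 4 + 16)*17)*35 = (7*17)*35 = 119*35 = 4165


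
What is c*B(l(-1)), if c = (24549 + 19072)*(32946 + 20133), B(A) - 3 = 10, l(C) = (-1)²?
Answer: 30099667767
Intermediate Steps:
l(C) = 1
B(A) = 13 (B(A) = 3 + 10 = 13)
c = 2315359059 (c = 43621*53079 = 2315359059)
c*B(l(-1)) = 2315359059*13 = 30099667767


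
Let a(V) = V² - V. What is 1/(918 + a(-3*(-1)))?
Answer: 1/924 ≈ 0.0010823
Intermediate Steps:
1/(918 + a(-3*(-1))) = 1/(918 + (-3*(-1))*(-1 - 3*(-1))) = 1/(918 + 3*(-1 + 3)) = 1/(918 + 3*2) = 1/(918 + 6) = 1/924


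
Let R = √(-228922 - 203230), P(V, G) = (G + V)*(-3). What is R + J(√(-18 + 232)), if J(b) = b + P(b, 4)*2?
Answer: -24 - 5*√214 + 2*I*√108038 ≈ -97.144 + 657.38*I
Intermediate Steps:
P(V, G) = -3*G - 3*V
J(b) = -24 - 5*b (J(b) = b + (-3*4 - 3*b)*2 = b + (-12 - 3*b)*2 = b + (-24 - 6*b) = -24 - 5*b)
R = 2*I*√108038 (R = √(-432152) = 2*I*√108038 ≈ 657.38*I)
R + J(√(-18 + 232)) = 2*I*√108038 + (-24 - 5*√(-18 + 232)) = 2*I*√108038 + (-24 - 5*√214) = -24 - 5*√214 + 2*I*√108038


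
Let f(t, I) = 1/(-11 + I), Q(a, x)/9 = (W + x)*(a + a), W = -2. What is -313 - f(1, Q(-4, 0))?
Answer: -41630/133 ≈ -313.01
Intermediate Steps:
Q(a, x) = 18*a*(-2 + x) (Q(a, x) = 9*((-2 + x)*(a + a)) = 9*((-2 + x)*(2*a)) = 9*(2*a*(-2 + x)) = 18*a*(-2 + x))
-313 - f(1, Q(-4, 0)) = -313 - 1/(-11 + 18*(-4)*(-2 + 0)) = -313 - 1/(-11 + 18*(-4)*(-2)) = -313 - 1/(-11 + 144) = -313 - 1/133 = -41630/133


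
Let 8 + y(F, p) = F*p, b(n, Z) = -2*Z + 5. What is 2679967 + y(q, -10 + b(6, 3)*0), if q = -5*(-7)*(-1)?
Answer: 2680309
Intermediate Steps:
b(n, Z) = 5 - 2*Z
q = -35 (q = 35*(-1) = -35)
y(F, p) = -8 + F*p
2679967 + y(q, -10 + b(6, 3)*0) = 2679967 + (-8 - 35*(-10 + (5 - 2*3)*0)) = 2679967 + (-8 - 35*(-10 + (5 - 6)*0)) = 2679967 + (-8 - 35*(-10 - 1*0)) = 2679967 + (-8 - 35*(-10 + 0)) = 2679967 + (-8 - 35*(-10)) = 2679967 + (-8 + 350) = 2679967 + 342 = 2680309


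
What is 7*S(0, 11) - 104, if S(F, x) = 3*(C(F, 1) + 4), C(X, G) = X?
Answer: -20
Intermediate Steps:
S(F, x) = 12 + 3*F (S(F, x) = 3*(F + 4) = 3*(4 + F) = 12 + 3*F)
7*S(0, 11) - 104 = 7*(12 + 3*0) - 104 = 7*(12 + 0) - 104 = 7*12 - 104 = 84 - 104 = -20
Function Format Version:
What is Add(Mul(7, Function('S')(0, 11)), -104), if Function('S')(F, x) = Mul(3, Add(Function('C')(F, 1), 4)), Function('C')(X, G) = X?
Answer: -20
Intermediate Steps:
Function('S')(F, x) = Add(12, Mul(3, F)) (Function('S')(F, x) = Mul(3, Add(F, 4)) = Mul(3, Add(4, F)) = Add(12, Mul(3, F)))
Add(Mul(7, Function('S')(0, 11)), -104) = Add(Mul(7, Add(12, Mul(3, 0))), -104) = Add(Mul(7, Add(12, 0)), -104) = Add(Mul(7, 12), -104) = Add(84, -104) = -20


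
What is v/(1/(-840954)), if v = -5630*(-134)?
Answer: -634432516680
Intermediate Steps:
v = 754420
v/(1/(-840954)) = 754420/(1/(-840954)) = 754420/(-1/840954) = 754420*(-840954) = -634432516680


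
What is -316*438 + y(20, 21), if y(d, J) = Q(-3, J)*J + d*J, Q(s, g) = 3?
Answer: -137925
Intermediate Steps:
y(d, J) = 3*J + J*d (y(d, J) = 3*J + d*J = 3*J + J*d)
-316*438 + y(20, 21) = -316*438 + 21*(3 + 20) = -138408 + 21*23 = -138408 + 483 = -137925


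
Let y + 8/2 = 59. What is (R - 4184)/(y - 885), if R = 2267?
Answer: 1917/830 ≈ 2.3096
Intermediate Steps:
y = 55 (y = -4 + 59 = 55)
(R - 4184)/(y - 885) = (2267 - 4184)/(55 - 885) = -1917/(-830) = -1917*(-1/830) = 1917/830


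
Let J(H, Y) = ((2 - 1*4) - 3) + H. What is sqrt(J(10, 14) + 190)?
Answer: sqrt(195) ≈ 13.964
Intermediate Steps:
J(H, Y) = -5 + H (J(H, Y) = ((2 - 4) - 3) + H = (-2 - 3) + H = -5 + H)
sqrt(J(10, 14) + 190) = sqrt((-5 + 10) + 190) = sqrt(5 + 190) = sqrt(195)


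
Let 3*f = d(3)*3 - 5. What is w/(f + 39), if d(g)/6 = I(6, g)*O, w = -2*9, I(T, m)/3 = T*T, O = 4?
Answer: -27/3944 ≈ -0.0068458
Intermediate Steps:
I(T, m) = 3*T² (I(T, m) = 3*(T*T) = 3*T²)
w = -18
d(g) = 2592 (d(g) = 6*((3*6²)*4) = 6*((3*36)*4) = 6*(108*4) = 6*432 = 2592)
f = 7771/3 (f = (2592*3 - 5)/3 = (7776 - 5)/3 = (⅓)*7771 = 7771/3 ≈ 2590.3)
w/(f + 39) = -18/(7771/3 + 39) = -18/7888/3 = -18*3/7888 = -27/3944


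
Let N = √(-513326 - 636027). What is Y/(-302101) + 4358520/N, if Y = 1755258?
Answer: -1755258/302101 - 4358520*I*√3977/67609 ≈ -5.8102 - 4065.5*I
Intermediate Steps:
N = 17*I*√3977 (N = √(-1149353) = 17*I*√3977 ≈ 1072.1*I)
Y/(-302101) + 4358520/N = 1755258/(-302101) + 4358520/((17*I*√3977)) = 1755258*(-1/302101) + 4358520*(-I*√3977/67609) = -1755258/302101 - 4358520*I*√3977/67609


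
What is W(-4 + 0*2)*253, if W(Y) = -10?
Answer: -2530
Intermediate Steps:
W(-4 + 0*2)*253 = -10*253 = -2530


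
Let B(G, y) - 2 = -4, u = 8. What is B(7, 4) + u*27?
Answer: 214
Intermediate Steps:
B(G, y) = -2 (B(G, y) = 2 - 4 = -2)
B(7, 4) + u*27 = -2 + 8*27 = -2 + 216 = 214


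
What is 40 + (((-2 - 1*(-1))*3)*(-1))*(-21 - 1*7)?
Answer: -44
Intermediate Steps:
40 + (((-2 - 1*(-1))*3)*(-1))*(-21 - 1*7) = 40 + (((-2 + 1)*3)*(-1))*(-21 - 7) = 40 + (-1*3*(-1))*(-28) = 40 - 3*(-1)*(-28) = 40 + 3*(-28) = 40 - 84 = -44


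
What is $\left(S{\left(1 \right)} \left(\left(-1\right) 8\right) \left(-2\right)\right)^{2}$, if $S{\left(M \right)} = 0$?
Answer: $0$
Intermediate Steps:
$\left(S{\left(1 \right)} \left(\left(-1\right) 8\right) \left(-2\right)\right)^{2} = \left(0 \left(\left(-1\right) 8\right) \left(-2\right)\right)^{2} = \left(0 \left(-8\right) \left(-2\right)\right)^{2} = \left(0 \left(-2\right)\right)^{2} = 0^{2} = 0$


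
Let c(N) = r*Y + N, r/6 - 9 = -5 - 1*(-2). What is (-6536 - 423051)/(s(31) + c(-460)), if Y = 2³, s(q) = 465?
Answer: -429587/293 ≈ -1466.2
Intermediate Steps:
r = 36 (r = 54 + 6*(-5 - 1*(-2)) = 54 + 6*(-5 + 2) = 54 + 6*(-3) = 54 - 18 = 36)
Y = 8
c(N) = 288 + N (c(N) = 36*8 + N = 288 + N)
(-6536 - 423051)/(s(31) + c(-460)) = (-6536 - 423051)/(465 + (288 - 460)) = -429587/(465 - 172) = -429587/293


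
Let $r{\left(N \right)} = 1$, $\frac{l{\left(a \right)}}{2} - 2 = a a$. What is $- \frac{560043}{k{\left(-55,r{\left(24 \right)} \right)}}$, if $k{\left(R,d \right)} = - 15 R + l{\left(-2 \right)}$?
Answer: $- \frac{62227}{93} \approx -669.11$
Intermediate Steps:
$l{\left(a \right)} = 4 + 2 a^{2}$ ($l{\left(a \right)} = 4 + 2 a a = 4 + 2 a^{2}$)
$k{\left(R,d \right)} = 12 - 15 R$ ($k{\left(R,d \right)} = - 15 R + \left(4 + 2 \left(-2\right)^{2}\right) = - 15 R + \left(4 + 2 \cdot 4\right) = - 15 R + \left(4 + 8\right) = - 15 R + 12 = 12 - 15 R$)
$- \frac{560043}{k{\left(-55,r{\left(24 \right)} \right)}} = - \frac{560043}{12 - -825} = - \frac{560043}{12 + 825} = - \frac{560043}{837} = \left(-560043\right) \frac{1}{837} = - \frac{62227}{93}$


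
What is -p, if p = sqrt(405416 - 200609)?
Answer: -sqrt(204807) ≈ -452.56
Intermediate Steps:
p = sqrt(204807) ≈ 452.56
-p = -sqrt(204807)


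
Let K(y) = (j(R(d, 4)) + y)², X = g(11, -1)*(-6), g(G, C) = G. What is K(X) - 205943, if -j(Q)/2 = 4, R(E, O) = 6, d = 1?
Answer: -200467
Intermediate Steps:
j(Q) = -8 (j(Q) = -2*4 = -8)
X = -66 (X = 11*(-6) = -66)
K(y) = (-8 + y)²
K(X) - 205943 = (-8 - 66)² - 205943 = (-74)² - 205943 = 5476 - 205943 = -200467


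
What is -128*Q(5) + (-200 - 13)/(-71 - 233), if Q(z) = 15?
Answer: -583467/304 ≈ -1919.3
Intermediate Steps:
-128*Q(5) + (-200 - 13)/(-71 - 233) = -128*15 + (-200 - 13)/(-71 - 233) = -1920 - 213/(-304) = -1920 - 213*(-1/304) = -1920 + 213/304 = -583467/304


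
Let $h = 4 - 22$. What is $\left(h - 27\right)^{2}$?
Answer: $2025$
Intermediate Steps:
$h = -18$
$\left(h - 27\right)^{2} = \left(-18 - 27\right)^{2} = \left(-45\right)^{2} = 2025$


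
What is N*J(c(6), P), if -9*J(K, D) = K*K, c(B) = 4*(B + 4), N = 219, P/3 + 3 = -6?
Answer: -116800/3 ≈ -38933.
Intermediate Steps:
P = -27 (P = -9 + 3*(-6) = -9 - 18 = -27)
c(B) = 16 + 4*B (c(B) = 4*(4 + B) = 16 + 4*B)
J(K, D) = -K**2/9 (J(K, D) = -K*K/9 = -K**2/9)
N*J(c(6), P) = 219*(-(16 + 4*6)**2/9) = 219*(-(16 + 24)**2/9) = 219*(-1/9*40**2) = 219*(-1/9*1600) = 219*(-1600/9) = -116800/3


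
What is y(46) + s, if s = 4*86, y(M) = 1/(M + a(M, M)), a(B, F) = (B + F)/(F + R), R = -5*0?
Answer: 16513/48 ≈ 344.02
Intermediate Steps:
R = 0
a(B, F) = (B + F)/F (a(B, F) = (B + F)/(F + 0) = (B + F)/F)
y(M) = 1/(2 + M) (y(M) = 1/(M + (M + M)/M) = 1/(M + (2*M)/M) = 1/(M + 2) = 1/(2 + M))
s = 344
y(46) + s = 1/(2 + 46) + 344 = 1/48 + 344 = 16513/48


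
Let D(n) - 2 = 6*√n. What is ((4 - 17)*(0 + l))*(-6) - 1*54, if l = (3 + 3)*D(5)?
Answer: 882 + 2808*√5 ≈ 7160.9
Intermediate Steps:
D(n) = 2 + 6*√n
l = 12 + 36*√5 (l = (3 + 3)*(2 + 6*√5) = 6*(2 + 6*√5) = 12 + 36*√5 ≈ 92.498)
((4 - 17)*(0 + l))*(-6) - 1*54 = ((4 - 17)*(0 + (12 + 36*√5)))*(-6) - 1*54 = -13*(12 + 36*√5)*(-6) - 54 = (-156 - 468*√5)*(-6) - 54 = (936 + 2808*√5) - 54 = 882 + 2808*√5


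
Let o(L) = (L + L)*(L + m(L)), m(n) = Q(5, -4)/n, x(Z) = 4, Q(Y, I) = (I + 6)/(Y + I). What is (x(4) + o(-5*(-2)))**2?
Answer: 43264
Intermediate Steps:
Q(Y, I) = (6 + I)/(I + Y)
m(n) = 2/n (m(n) = ((6 - 4)/(-4 + 5))/n = (2/1)/n = (1*2)/n = 2/n)
o(L) = 2*L*(L + 2/L) (o(L) = (L + L)*(L + 2/L) = (2*L)*(L + 2/L) = 2*L*(L + 2/L))
(x(4) + o(-5*(-2)))**2 = (4 + (4 + 2*(-5*(-2))**2))**2 = (4 + (4 + 2*10**2))**2 = (4 + (4 + 2*100))**2 = (4 + (4 + 200))**2 = (4 + 204)**2 = 208**2 = 43264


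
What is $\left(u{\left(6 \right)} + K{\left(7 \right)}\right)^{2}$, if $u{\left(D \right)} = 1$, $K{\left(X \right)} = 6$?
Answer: $49$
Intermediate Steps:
$\left(u{\left(6 \right)} + K{\left(7 \right)}\right)^{2} = \left(1 + 6\right)^{2} = 7^{2} = 49$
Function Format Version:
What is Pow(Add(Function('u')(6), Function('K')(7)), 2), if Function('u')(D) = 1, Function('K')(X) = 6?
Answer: 49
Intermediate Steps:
Pow(Add(Function('u')(6), Function('K')(7)), 2) = Pow(Add(1, 6), 2) = Pow(7, 2) = 49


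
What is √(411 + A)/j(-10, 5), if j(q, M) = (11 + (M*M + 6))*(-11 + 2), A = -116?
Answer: -√295/378 ≈ -0.045438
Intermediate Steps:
j(q, M) = -153 - 9*M² (j(q, M) = (11 + (M² + 6))*(-9) = (11 + (6 + M²))*(-9) = (17 + M²)*(-9) = -153 - 9*M²)
√(411 + A)/j(-10, 5) = √(411 - 116)/(-153 - 9*5²) = √295/(-153 - 9*25) = √295/(-153 - 225) = √295/(-378) = √295*(-1/378) = -√295/378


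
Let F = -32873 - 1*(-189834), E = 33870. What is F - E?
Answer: 123091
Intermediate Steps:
F = 156961 (F = -32873 + 189834 = 156961)
F - E = 156961 - 1*33870 = 156961 - 33870 = 123091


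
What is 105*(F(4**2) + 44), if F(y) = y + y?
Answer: 7980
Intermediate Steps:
F(y) = 2*y
105*(F(4**2) + 44) = 105*(2*4**2 + 44) = 105*(2*16 + 44) = 105*(32 + 44) = 105*76 = 7980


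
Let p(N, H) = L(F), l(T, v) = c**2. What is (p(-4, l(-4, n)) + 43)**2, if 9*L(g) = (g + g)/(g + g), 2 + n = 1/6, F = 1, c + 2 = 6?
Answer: 150544/81 ≈ 1858.6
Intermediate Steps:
c = 4 (c = -2 + 6 = 4)
n = -11/6 (n = -2 + 1/6 = -11/6 ≈ -1.8333)
L(g) = 1/9 (L(g) = ((g + g)/(g + g))/9 = ((2*g)/((2*g)))/9 = ((2*g)*(1/(2*g)))/9 = (1/9)*1 = 1/9)
l(T, v) = 16 (l(T, v) = 4**2 = 16)
p(N, H) = 1/9
(p(-4, l(-4, n)) + 43)**2 = (1/9 + 43)**2 = (388/9)**2 = 150544/81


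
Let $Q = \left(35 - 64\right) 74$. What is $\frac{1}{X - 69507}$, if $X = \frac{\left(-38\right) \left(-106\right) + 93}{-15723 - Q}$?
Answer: $- \frac{13577}{943700660} \approx -1.4387 \cdot 10^{-5}$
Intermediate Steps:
$Q = -2146$ ($Q = \left(-29\right) 74 = -2146$)
$X = - \frac{4121}{13577}$ ($X = \frac{\left(-38\right) \left(-106\right) + 93}{-15723 - -2146} = \frac{4028 + 93}{-15723 + 2146} = \frac{4121}{-13577} = 4121 \left(- \frac{1}{13577}\right) = - \frac{4121}{13577} \approx -0.30353$)
$\frac{1}{X - 69507} = \frac{1}{- \frac{4121}{13577} - 69507} = \frac{1}{- \frac{943700660}{13577}} = - \frac{13577}{943700660}$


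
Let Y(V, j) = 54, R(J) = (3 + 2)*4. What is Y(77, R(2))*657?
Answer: 35478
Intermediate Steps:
R(J) = 20 (R(J) = 5*4 = 20)
Y(77, R(2))*657 = 54*657 = 35478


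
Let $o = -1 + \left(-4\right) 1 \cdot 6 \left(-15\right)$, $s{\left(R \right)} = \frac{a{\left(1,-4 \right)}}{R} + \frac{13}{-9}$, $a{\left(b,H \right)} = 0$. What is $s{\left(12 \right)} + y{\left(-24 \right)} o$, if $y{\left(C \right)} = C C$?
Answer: $\frac{1861043}{9} \approx 2.0678 \cdot 10^{5}$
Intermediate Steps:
$y{\left(C \right)} = C^{2}$
$s{\left(R \right)} = - \frac{13}{9}$ ($s{\left(R \right)} = \frac{0}{R} + \frac{13}{-9} = 0 + 13 \left(- \frac{1}{9}\right) = 0 - \frac{13}{9} = - \frac{13}{9}$)
$o = 359$ ($o = -1 + \left(-4\right) 6 \left(-15\right) = -1 - -360 = -1 + 360 = 359$)
$s{\left(12 \right)} + y{\left(-24 \right)} o = - \frac{13}{9} + \left(-24\right)^{2} \cdot 359 = - \frac{13}{9} + 576 \cdot 359 = - \frac{13}{9} + 206784 = \frac{1861043}{9}$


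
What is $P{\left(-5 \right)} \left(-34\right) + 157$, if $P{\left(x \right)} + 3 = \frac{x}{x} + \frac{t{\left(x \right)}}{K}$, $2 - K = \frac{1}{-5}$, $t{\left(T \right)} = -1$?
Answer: $\frac{2645}{11} \approx 240.45$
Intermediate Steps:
$K = \frac{11}{5}$ ($K = 2 - \frac{1}{-5} = 2 - - \frac{1}{5} = 2 + \frac{1}{5} = \frac{11}{5} \approx 2.2$)
$P{\left(x \right)} = - \frac{27}{11}$ ($P{\left(x \right)} = -3 + \left(\frac{x}{x} - \frac{1}{\frac{11}{5}}\right) = -3 + \left(1 - \frac{5}{11}\right) = -3 + \frac{6}{11} = - \frac{27}{11}$)
$P{\left(-5 \right)} \left(-34\right) + 157 = \left(- \frac{27}{11}\right) \left(-34\right) + 157 = \frac{918}{11} + 157 = \frac{2645}{11}$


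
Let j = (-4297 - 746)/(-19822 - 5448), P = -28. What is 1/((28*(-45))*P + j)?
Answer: 25270/891530643 ≈ 2.8345e-5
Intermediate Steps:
j = 5043/25270 (j = -5043/(-25270) = -5043*(-1/25270) = 5043/25270 ≈ 0.19956)
1/((28*(-45))*P + j) = 1/((28*(-45))*(-28) + 5043/25270) = 1/(-1260*(-28) + 5043/25270) = 1/(35280 + 5043/25270) = 1/(891530643/25270) = 25270/891530643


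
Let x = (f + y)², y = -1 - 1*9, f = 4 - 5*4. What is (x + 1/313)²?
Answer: 44769904921/97969 ≈ 4.5698e+5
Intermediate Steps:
f = -16 (f = 4 - 20 = -16)
y = -10 (y = -1 - 9 = -10)
x = 676 (x = (-16 - 10)² = (-26)² = 676)
(x + 1/313)² = (676 + 1/313)² = (211589/313)² = 44769904921/97969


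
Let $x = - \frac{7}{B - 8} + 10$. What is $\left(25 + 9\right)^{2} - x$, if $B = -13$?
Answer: $\frac{3437}{3} \approx 1145.7$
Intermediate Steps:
$x = \frac{31}{3}$ ($x = - \frac{7}{-13 - 8} + 10 = - \frac{7}{-21} + 10 = \left(-7\right) \left(- \frac{1}{21}\right) + 10 = \frac{1}{3} + 10 = \frac{31}{3} \approx 10.333$)
$\left(25 + 9\right)^{2} - x = \left(25 + 9\right)^{2} - \frac{31}{3} = 34^{2} - \frac{31}{3} = 1156 - \frac{31}{3} = \frac{3437}{3}$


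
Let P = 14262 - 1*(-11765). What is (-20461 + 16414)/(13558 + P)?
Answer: -1349/13195 ≈ -0.10224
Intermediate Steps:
P = 26027 (P = 14262 + 11765 = 26027)
(-20461 + 16414)/(13558 + P) = (-20461 + 16414)/(13558 + 26027) = -4047/39585 = -4047*1/39585 = -1349/13195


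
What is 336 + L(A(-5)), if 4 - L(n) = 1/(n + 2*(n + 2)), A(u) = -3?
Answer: 1701/5 ≈ 340.20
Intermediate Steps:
L(n) = 4 - 1/(4 + 3*n) (L(n) = 4 - 1/(n + 2*(n + 2)) = 4 - 1/(n + 2*(2 + n)) = 4 - 1/(n + (4 + 2*n)) = 4 - 1/(4 + 3*n))
336 + L(A(-5)) = 336 + 3*(5 + 4*(-3))/(4 + 3*(-3)) = 336 + 3*(5 - 12)/(4 - 9) = 336 + 3*(-7)/(-5) = 336 + 3*(-⅕)*(-7) = 336 + 21/5 = 1701/5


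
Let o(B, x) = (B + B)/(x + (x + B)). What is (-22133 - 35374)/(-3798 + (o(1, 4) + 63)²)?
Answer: -4658067/16123 ≈ -288.91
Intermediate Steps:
o(B, x) = 2*B/(B + 2*x) (o(B, x) = (2*B)/(x + (B + x)) = (2*B)/(B + 2*x) = 2*B/(B + 2*x))
(-22133 - 35374)/(-3798 + (o(1, 4) + 63)²) = (-22133 - 35374)/(-3798 + (2*1/(1 + 2*4) + 63)²) = -57507/(-3798 + (2*1/(1 + 8) + 63)²) = -57507/(-3798 + (2*1/9 + 63)²) = -57507/(-3798 + (2*1*(⅑) + 63)²) = -57507/(-3798 + (2/9 + 63)²) = -57507/(-3798 + (569/9)²) = -57507/(-3798 + 323761/81) = -57507/16123/81 = -57507*81/16123 = -4658067/16123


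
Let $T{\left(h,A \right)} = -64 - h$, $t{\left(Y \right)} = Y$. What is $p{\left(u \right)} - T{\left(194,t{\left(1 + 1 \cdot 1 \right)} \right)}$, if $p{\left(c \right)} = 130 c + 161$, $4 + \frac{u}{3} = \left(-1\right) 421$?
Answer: $-165331$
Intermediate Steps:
$u = -1275$ ($u = -12 + 3 \left(\left(-1\right) 421\right) = -12 + 3 \left(-421\right) = -12 - 1263 = -1275$)
$p{\left(c \right)} = 161 + 130 c$
$p{\left(u \right)} - T{\left(194,t{\left(1 + 1 \cdot 1 \right)} \right)} = \left(161 + 130 \left(-1275\right)\right) - \left(-64 - 194\right) = \left(161 - 165750\right) - \left(-64 - 194\right) = -165589 - -258 = -165589 + 258 = -165331$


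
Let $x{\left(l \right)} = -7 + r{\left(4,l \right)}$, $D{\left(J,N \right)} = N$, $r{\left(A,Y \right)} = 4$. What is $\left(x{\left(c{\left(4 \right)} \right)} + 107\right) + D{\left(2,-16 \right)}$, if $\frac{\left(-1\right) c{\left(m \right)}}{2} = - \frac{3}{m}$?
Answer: $88$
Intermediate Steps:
$c{\left(m \right)} = \frac{6}{m}$ ($c{\left(m \right)} = - 2 \left(- \frac{3}{m}\right) = \frac{6}{m}$)
$x{\left(l \right)} = -3$ ($x{\left(l \right)} = -7 + 4 = -3$)
$\left(x{\left(c{\left(4 \right)} \right)} + 107\right) + D{\left(2,-16 \right)} = \left(-3 + 107\right) - 16 = 104 - 16 = 88$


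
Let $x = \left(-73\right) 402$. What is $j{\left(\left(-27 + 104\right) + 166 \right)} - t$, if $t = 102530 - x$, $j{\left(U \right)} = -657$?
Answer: $-132533$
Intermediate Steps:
$x = -29346$
$t = 131876$ ($t = 102530 - -29346 = 102530 + 29346 = 131876$)
$j{\left(\left(-27 + 104\right) + 166 \right)} - t = -657 - 131876 = -132533$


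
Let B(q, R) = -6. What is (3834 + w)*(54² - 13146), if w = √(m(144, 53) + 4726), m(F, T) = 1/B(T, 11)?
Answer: -39221820 - 1705*√170130 ≈ -3.9925e+7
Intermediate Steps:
m(F, T) = -⅙ (m(F, T) = 1/(-6) = -⅙)
w = √170130/6 (w = √(-⅙ + 4726) = √(28355/6) = √170130/6 ≈ 68.745)
(3834 + w)*(54² - 13146) = (3834 + √170130/6)*(54² - 13146) = (3834 + √170130/6)*(2916 - 13146) = (3834 + √170130/6)*(-10230) = -39221820 - 1705*√170130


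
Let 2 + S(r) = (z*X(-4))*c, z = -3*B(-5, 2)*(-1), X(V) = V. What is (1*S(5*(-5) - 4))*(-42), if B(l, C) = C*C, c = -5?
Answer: -9996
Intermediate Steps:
B(l, C) = C**2
z = 12 (z = -3*2**2*(-1) = -3*4*(-1) = -12*(-1) = 12)
S(r) = 238 (S(r) = -2 + (12*(-4))*(-5) = -2 - 48*(-5) = -2 + 240 = 238)
(1*S(5*(-5) - 4))*(-42) = (1*238)*(-42) = 238*(-42) = -9996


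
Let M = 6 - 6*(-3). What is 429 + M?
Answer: 453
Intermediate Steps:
M = 24 (M = 6 + 18 = 24)
429 + M = 429 + 24 = 453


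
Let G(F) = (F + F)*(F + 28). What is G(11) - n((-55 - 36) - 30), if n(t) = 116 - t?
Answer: 621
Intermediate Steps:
G(F) = 2*F*(28 + F) (G(F) = (2*F)*(28 + F) = 2*F*(28 + F))
G(11) - n((-55 - 36) - 30) = 2*11*(28 + 11) - (116 - ((-55 - 36) - 30)) = 2*11*39 - (116 - (-91 - 30)) = 858 - (116 - 1*(-121)) = 858 - (116 + 121) = 858 - 1*237 = 858 - 237 = 621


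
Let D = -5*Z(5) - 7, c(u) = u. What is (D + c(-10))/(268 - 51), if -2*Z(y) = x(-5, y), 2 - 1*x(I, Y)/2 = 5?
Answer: -32/217 ≈ -0.14747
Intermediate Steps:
x(I, Y) = -6 (x(I, Y) = 4 - 2*5 = 4 - 10 = -6)
Z(y) = 3 (Z(y) = -½*(-6) = 3)
D = -22 (D = -5*3 - 7 = -15 - 7 = -22)
(D + c(-10))/(268 - 51) = (-22 - 10)/(268 - 51) = -32/217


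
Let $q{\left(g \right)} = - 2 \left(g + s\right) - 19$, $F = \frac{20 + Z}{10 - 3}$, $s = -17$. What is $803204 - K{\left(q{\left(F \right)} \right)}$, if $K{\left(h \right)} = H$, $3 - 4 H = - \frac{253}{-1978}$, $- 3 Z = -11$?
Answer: $\frac{276301929}{344} \approx 8.032 \cdot 10^{5}$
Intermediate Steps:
$Z = \frac{11}{3}$ ($Z = \left(- \frac{1}{3}\right) \left(-11\right) = \frac{11}{3} \approx 3.6667$)
$F = \frac{71}{21}$ ($F = \frac{20 + \frac{11}{3}}{10 - 3} = \frac{71}{3 \cdot 7} = \frac{71}{3} \cdot \frac{1}{7} = \frac{71}{21} \approx 3.381$)
$H = \frac{247}{344}$ ($H = \frac{3}{4} - \frac{\left(-253\right) \frac{1}{-1978}}{4} = \frac{3}{4} - \frac{\left(-253\right) \left(- \frac{1}{1978}\right)}{4} = \frac{3}{4} - \frac{11}{344} = \frac{247}{344} \approx 0.71802$)
$q{\left(g \right)} = 15 - 2 g$ ($q{\left(g \right)} = - 2 \left(g - 17\right) - 19 = - 2 \left(-17 + g\right) - 19 = \left(34 - 2 g\right) - 19 = 15 - 2 g$)
$K{\left(h \right)} = \frac{247}{344}$
$803204 - K{\left(q{\left(F \right)} \right)} = 803204 - \frac{247}{344} = \frac{276301929}{344}$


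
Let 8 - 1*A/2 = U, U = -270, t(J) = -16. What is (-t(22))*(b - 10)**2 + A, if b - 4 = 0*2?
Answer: 1132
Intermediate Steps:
b = 4 (b = 4 + 0*2 = 4 + 0 = 4)
A = 556 (A = 16 - 2*(-270) = 16 + 540 = 556)
(-t(22))*(b - 10)**2 + A = (-1*(-16))*(4 - 10)**2 + 556 = 16*(-6)**2 + 556 = 16*36 + 556 = 576 + 556 = 1132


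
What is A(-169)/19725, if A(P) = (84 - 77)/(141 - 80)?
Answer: 7/1203225 ≈ 5.8177e-6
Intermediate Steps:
A(P) = 7/61
A(-169)/19725 = (7/61)/19725 = (7/61)*(1/19725) = 7/1203225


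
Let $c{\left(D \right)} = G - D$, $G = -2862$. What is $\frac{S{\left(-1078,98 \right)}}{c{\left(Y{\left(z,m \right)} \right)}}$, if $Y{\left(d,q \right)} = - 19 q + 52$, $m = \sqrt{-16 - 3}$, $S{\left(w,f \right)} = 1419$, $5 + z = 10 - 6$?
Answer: $- \frac{4134966}{8498255} - \frac{26961 i \sqrt{19}}{8498255} \approx -0.48657 - 0.013829 i$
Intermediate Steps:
$z = -1$ ($z = -5 + \left(10 - 6\right) = -5 + 4 = -1$)
$m = i \sqrt{19}$ ($m = \sqrt{-19} = i \sqrt{19} \approx 4.3589 i$)
$Y{\left(d,q \right)} = 52 - 19 q$
$c{\left(D \right)} = -2862 - D$
$\frac{S{\left(-1078,98 \right)}}{c{\left(Y{\left(z,m \right)} \right)}} = \frac{1419}{-2862 - \left(52 - 19 i \sqrt{19}\right)} = \frac{1419}{-2914 + 19 i \sqrt{19}}$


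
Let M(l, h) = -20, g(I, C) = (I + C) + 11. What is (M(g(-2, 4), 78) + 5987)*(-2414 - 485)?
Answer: -17298333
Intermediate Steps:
g(I, C) = 11 + C + I (g(I, C) = (C + I) + 11 = 11 + C + I)
(M(g(-2, 4), 78) + 5987)*(-2414 - 485) = (-20 + 5987)*(-2414 - 485) = 5967*(-2899) = -17298333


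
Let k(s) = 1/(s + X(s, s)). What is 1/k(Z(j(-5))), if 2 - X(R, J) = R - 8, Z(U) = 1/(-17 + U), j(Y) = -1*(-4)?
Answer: 10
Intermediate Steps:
j(Y) = 4
X(R, J) = 10 - R (X(R, J) = 2 - (R - 8) = 2 - (-8 + R) = 2 + (8 - R) = 10 - R)
k(s) = ⅒ (k(s) = 1/(s + (10 - s)) = 1/10 = ⅒)
1/k(Z(j(-5))) = 1/(⅒) = 10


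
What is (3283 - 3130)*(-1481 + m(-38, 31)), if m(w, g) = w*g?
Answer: -406827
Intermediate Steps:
m(w, g) = g*w
(3283 - 3130)*(-1481 + m(-38, 31)) = (3283 - 3130)*(-1481 + 31*(-38)) = 153*(-1481 - 1178) = 153*(-2659) = -406827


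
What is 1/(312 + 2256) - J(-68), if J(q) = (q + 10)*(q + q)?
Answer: -20256383/2568 ≈ -7888.0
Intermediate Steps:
J(q) = 2*q*(10 + q) (J(q) = (10 + q)*(2*q) = 2*q*(10 + q))
1/(312 + 2256) - J(-68) = 1/(312 + 2256) - 2*(-68)*(10 - 68) = 1/2568 - 2*(-68)*(-58) = 1/2568 - 1*7888 = 1/2568 - 7888 = -20256383/2568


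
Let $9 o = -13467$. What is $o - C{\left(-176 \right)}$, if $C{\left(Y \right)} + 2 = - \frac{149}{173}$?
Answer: $- \frac{775112}{519} \approx -1493.5$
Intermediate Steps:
$o = - \frac{4489}{3}$ ($o = \frac{1}{9} \left(-13467\right) = - \frac{4489}{3} \approx -1496.3$)
$C{\left(Y \right)} = - \frac{495}{173}$ ($C{\left(Y \right)} = -2 - \frac{149}{173} = - \frac{495}{173}$)
$o - C{\left(-176 \right)} = - \frac{4489}{3} - - \frac{495}{173} = - \frac{4489}{3} + \frac{495}{173} = - \frac{775112}{519}$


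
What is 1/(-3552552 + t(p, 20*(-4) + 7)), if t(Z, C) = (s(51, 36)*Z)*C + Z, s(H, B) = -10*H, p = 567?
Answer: 1/17557425 ≈ 5.6956e-8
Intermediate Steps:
t(Z, C) = Z - 510*C*Z (t(Z, C) = ((-10*51)*Z)*C + Z = (-510*Z)*C + Z = -510*C*Z + Z = Z - 510*C*Z)
1/(-3552552 + t(p, 20*(-4) + 7)) = 1/(-3552552 + 567*(1 - 510*(20*(-4) + 7))) = 1/(-3552552 + 567*(1 - 510*(-80 + 7))) = 1/(-3552552 + 567*(1 - 510*(-73))) = 1/(-3552552 + 567*(1 + 37230)) = 1/(-3552552 + 567*37231) = 1/(-3552552 + 21109977) = 1/17557425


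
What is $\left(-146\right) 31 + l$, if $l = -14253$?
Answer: $-18779$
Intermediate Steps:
$\left(-146\right) 31 + l = \left(-146\right) 31 - 14253 = -4526 - 14253 = -18779$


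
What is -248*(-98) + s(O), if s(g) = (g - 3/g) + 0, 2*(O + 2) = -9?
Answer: 631747/26 ≈ 24298.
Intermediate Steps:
O = -13/2 (O = -2 + (½)*(-9) = -2 - 9/2 = -13/2 ≈ -6.5000)
s(g) = g - 3/g
-248*(-98) + s(O) = -248*(-98) + (-13/2 - 3/(-13/2)) = 24304 + (-13/2 - 3*(-2/13)) = 24304 + (-13/2 + 6/13) = 24304 - 157/26 = 631747/26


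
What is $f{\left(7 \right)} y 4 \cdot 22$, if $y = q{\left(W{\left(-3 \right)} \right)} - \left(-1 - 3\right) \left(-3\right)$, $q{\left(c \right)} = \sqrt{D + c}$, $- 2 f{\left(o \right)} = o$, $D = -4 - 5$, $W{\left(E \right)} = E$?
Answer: $3696 - 616 i \sqrt{3} \approx 3696.0 - 1066.9 i$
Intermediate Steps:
$D = -9$
$f{\left(o \right)} = - \frac{o}{2}$
$q{\left(c \right)} = \sqrt{-9 + c}$
$y = -12 + 2 i \sqrt{3}$ ($y = \sqrt{-9 - 3} - \left(-1 - 3\right) \left(-3\right) = \sqrt{-12} - \left(-4\right) \left(-3\right) = 2 i \sqrt{3} - 12 = -12 + 2 i \sqrt{3} \approx -12.0 + 3.4641 i$)
$f{\left(7 \right)} y 4 \cdot 22 = \left(- \frac{1}{2}\right) 7 \left(-12 + 2 i \sqrt{3}\right) 4 \cdot 22 = - \frac{7 \left(-12 + 2 i \sqrt{3}\right)}{2} \cdot 88 = \left(42 - 7 i \sqrt{3}\right) 88 = 3696 - 616 i \sqrt{3}$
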